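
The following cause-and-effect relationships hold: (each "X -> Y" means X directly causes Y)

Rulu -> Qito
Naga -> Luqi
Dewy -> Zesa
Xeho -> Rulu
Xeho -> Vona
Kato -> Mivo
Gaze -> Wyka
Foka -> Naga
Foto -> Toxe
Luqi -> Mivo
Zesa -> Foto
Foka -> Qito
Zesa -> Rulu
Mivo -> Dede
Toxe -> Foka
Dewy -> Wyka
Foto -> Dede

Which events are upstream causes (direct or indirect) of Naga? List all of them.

Immediate cause of Naga: Foka.
Further upstream: Dewy, Zesa, Foto, Toxe.

Dewy, Foka, Foto, Toxe, Zesa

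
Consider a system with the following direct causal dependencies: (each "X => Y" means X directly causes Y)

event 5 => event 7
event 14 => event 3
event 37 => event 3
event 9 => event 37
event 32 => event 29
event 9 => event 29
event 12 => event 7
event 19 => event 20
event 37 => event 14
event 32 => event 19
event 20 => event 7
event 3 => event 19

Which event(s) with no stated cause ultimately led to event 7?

Tracing upstream from event 7: event 7 ← event 20 ← event 19 ← event 3 ← event 37 ← event 9.
A separate upstream branch: event 7 ← event 20 ← event 19 ← event 32.
A separate upstream branch: event 7 ← event 5.
A separate upstream branch: event 7 ← event 12.
Each of those chain origins has no stated cause.

event 12, event 32, event 5, event 9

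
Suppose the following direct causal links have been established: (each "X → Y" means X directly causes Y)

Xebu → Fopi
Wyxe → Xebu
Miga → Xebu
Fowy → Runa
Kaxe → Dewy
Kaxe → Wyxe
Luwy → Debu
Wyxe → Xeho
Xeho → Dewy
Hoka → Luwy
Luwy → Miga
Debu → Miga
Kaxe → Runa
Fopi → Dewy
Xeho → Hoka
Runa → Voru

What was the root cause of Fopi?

Kaxe

Tracing upstream from Fopi: Fopi ← Xebu ← Wyxe ← Kaxe.
Kaxe has no stated cause, so it is the root.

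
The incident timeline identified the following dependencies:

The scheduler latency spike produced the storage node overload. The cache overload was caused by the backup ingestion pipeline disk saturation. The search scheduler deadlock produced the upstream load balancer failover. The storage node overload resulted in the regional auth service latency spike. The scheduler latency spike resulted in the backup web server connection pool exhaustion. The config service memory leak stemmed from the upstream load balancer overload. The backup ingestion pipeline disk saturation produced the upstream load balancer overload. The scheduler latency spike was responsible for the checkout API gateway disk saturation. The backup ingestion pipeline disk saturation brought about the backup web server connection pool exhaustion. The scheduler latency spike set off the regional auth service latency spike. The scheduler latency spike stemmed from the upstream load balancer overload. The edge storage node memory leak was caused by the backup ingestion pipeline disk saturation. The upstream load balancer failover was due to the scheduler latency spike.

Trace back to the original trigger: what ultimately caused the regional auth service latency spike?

Tracing upstream from the regional auth service latency spike: the regional auth service latency spike ← the scheduler latency spike ← the upstream load balancer overload ← the backup ingestion pipeline disk saturation.
The backup ingestion pipeline disk saturation has no stated cause, so it is the root.

the backup ingestion pipeline disk saturation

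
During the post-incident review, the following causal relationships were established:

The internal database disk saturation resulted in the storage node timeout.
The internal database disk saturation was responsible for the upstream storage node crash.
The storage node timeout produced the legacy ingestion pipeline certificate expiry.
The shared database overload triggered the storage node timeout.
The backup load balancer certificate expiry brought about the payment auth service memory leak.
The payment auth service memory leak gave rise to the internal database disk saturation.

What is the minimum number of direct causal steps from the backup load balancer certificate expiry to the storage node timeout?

Shortest chain: the backup load balancer certificate expiry → the payment auth service memory leak → the internal database disk saturation → the storage node timeout.

3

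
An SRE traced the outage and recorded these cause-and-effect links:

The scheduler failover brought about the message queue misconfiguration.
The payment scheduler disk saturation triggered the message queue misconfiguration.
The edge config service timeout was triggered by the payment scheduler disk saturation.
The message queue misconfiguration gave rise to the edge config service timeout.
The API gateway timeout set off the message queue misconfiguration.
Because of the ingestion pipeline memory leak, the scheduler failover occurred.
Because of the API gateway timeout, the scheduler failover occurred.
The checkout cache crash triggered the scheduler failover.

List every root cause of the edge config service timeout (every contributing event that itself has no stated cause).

Tracing upstream from the edge config service timeout: the edge config service timeout ← the message queue misconfiguration ← the scheduler failover ← the checkout cache crash.
A separate upstream branch: the edge config service timeout ← the message queue misconfiguration ← the scheduler failover ← the ingestion pipeline memory leak.
A separate upstream branch: the edge config service timeout ← the message queue misconfiguration ← the API gateway timeout.
A separate upstream branch: the edge config service timeout ← the payment scheduler disk saturation.
Each of those chain origins has no stated cause.

the API gateway timeout, the checkout cache crash, the ingestion pipeline memory leak, the payment scheduler disk saturation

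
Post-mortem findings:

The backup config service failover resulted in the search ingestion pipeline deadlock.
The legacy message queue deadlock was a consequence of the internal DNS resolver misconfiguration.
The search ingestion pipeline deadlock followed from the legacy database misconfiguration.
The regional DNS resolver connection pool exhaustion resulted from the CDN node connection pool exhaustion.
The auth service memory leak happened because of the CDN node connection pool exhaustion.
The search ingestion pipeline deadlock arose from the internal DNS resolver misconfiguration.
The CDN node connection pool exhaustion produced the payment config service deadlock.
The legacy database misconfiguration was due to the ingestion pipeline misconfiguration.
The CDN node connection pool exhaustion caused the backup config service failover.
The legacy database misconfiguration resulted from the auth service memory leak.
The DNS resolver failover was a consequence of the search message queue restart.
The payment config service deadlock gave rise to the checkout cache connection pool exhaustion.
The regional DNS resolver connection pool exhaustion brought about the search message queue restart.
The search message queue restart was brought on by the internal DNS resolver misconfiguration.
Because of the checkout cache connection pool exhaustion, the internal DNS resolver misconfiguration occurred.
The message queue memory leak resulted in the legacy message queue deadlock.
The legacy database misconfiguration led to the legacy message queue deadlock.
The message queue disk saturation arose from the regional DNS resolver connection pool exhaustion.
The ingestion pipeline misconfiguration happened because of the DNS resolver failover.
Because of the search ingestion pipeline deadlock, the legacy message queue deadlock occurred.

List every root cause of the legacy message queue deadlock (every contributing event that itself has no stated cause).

the CDN node connection pool exhaustion, the message queue memory leak

Tracing upstream from the legacy message queue deadlock: the legacy message queue deadlock ← the legacy database misconfiguration ← the auth service memory leak ← the CDN node connection pool exhaustion.
A separate upstream branch: the legacy message queue deadlock ← the message queue memory leak.
Each of those chain origins has no stated cause.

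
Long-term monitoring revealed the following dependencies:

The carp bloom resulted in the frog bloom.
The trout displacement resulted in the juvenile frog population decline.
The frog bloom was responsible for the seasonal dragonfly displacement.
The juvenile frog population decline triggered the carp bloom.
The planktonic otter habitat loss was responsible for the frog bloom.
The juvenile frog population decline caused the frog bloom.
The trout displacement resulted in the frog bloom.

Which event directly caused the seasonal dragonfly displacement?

Upstream contributors include the trout displacement, the juvenile frog population decline, the carp bloom, the planktonic otter habitat loss, but only the frog bloom feeds directly into the seasonal dragonfly displacement.

the frog bloom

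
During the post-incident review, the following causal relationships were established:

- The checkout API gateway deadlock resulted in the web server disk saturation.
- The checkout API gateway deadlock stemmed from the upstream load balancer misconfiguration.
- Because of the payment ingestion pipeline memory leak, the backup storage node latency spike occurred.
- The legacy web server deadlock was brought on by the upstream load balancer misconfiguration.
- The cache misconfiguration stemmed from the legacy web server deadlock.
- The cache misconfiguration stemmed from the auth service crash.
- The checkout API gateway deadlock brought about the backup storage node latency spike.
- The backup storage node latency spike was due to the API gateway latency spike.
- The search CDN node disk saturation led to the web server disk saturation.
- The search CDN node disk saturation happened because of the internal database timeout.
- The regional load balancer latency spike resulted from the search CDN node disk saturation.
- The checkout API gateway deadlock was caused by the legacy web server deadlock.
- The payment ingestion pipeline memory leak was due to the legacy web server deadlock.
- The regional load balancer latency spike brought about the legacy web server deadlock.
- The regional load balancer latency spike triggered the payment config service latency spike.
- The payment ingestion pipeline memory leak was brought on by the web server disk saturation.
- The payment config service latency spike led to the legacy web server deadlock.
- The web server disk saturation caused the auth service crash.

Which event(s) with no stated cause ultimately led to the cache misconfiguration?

the internal database timeout, the upstream load balancer misconfiguration

Tracing upstream from the cache misconfiguration: the cache misconfiguration ← the legacy web server deadlock ← the upstream load balancer misconfiguration.
A separate upstream branch: the cache misconfiguration ← the legacy web server deadlock ← the regional load balancer latency spike ← the search CDN node disk saturation ← the internal database timeout.
Each of those chain origins has no stated cause.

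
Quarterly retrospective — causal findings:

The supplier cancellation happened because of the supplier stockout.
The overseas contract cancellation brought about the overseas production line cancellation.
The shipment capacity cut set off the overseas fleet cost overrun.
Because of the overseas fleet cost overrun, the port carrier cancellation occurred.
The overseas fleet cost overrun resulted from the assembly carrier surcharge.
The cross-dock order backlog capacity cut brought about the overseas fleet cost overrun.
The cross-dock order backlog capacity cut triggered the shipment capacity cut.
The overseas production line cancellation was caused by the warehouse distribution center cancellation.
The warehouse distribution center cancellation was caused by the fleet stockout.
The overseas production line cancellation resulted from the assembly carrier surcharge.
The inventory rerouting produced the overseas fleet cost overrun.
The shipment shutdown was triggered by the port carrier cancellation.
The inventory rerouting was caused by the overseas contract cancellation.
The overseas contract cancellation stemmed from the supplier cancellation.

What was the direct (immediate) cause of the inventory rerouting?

the overseas contract cancellation

Upstream contributors include the supplier stockout, the supplier cancellation, but only the overseas contract cancellation feeds directly into the inventory rerouting.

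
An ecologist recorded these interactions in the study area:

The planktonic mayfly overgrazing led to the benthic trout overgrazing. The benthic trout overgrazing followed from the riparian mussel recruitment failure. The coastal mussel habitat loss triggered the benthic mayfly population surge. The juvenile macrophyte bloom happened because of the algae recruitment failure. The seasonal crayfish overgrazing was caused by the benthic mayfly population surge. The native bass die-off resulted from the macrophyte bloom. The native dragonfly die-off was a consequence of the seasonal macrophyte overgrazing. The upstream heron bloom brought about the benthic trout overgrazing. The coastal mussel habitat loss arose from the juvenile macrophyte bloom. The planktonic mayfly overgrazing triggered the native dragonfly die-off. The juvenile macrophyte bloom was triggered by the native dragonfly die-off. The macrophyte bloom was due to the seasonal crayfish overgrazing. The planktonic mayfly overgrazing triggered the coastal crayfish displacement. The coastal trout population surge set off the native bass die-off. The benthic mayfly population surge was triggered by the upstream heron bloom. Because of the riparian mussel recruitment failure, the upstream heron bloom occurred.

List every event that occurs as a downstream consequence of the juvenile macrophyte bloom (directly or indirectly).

Direct effects: the coastal mussel habitat loss.
2 steps out: the benthic mayfly population surge.
3 steps out: the seasonal crayfish overgrazing.
4 steps out: the macrophyte bloom.
5 steps out: the native bass die-off.
Not reachable from it: the planktonic mayfly overgrazing, the coastal trout population surge, the riparian mussel recruitment failure, the seasonal macrophyte overgrazing, the algae recruitment failure, the native dragonfly die-off, the upstream heron bloom, the coastal crayfish displacement, the benthic trout overgrazing.

the benthic mayfly population surge, the coastal mussel habitat loss, the macrophyte bloom, the native bass die-off, the seasonal crayfish overgrazing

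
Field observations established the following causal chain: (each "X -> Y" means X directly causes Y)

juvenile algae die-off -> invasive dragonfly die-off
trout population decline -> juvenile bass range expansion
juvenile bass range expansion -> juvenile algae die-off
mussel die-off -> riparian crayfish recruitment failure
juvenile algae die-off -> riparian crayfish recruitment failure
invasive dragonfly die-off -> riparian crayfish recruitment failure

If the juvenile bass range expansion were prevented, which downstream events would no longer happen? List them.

the invasive dragonfly die-off, the juvenile algae die-off

Downstream of the juvenile bass range expansion: the juvenile algae die-off, the invasive dragonfly die-off, the riparian crayfish recruitment failure.
Of those, still caused via another path: the riparian crayfish recruitment failure.
The remainder have no surviving cause.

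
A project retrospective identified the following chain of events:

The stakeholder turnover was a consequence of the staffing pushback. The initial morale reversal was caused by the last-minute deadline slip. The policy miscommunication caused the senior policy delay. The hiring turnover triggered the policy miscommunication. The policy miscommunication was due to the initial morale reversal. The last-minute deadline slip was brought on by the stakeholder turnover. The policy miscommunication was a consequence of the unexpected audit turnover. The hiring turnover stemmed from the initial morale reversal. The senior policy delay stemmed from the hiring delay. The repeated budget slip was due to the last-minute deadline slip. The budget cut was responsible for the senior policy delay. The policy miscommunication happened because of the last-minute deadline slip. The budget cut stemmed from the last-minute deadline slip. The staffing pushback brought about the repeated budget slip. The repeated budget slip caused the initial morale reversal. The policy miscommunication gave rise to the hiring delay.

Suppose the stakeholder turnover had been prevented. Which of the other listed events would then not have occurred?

the budget cut, the last-minute deadline slip

Downstream of the stakeholder turnover: the last-minute deadline slip, the repeated budget slip, the initial morale reversal, the hiring turnover, the budget cut, the policy miscommunication, the hiring delay, the senior policy delay.
Of those, still caused via another path: the repeated budget slip, the initial morale reversal, the hiring turnover, the policy miscommunication, the hiring delay, the senior policy delay.
The remainder have no surviving cause.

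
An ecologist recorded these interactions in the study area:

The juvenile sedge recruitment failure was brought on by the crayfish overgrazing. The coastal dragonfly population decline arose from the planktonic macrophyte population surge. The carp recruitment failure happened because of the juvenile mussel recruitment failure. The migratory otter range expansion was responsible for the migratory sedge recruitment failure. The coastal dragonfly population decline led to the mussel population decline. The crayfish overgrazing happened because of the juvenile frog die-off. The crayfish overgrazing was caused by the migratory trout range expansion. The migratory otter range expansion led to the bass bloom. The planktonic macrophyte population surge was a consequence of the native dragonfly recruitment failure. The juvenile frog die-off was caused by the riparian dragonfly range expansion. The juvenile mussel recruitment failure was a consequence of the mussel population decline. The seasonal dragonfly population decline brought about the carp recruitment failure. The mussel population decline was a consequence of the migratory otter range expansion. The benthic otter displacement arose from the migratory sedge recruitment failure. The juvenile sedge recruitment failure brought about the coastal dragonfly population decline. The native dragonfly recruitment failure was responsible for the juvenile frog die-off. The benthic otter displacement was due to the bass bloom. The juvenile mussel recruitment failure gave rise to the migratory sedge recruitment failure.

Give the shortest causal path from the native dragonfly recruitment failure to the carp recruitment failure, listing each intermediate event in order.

the native dragonfly recruitment failure → the planktonic macrophyte population surge
the planktonic macrophyte population surge → the coastal dragonfly population decline
the coastal dragonfly population decline → the mussel population decline
the mussel population decline → the juvenile mussel recruitment failure
the juvenile mussel recruitment failure → the carp recruitment failure
Length: 5 steps.

the native dragonfly recruitment failure → the planktonic macrophyte population surge → the coastal dragonfly population decline → the mussel population decline → the juvenile mussel recruitment failure → the carp recruitment failure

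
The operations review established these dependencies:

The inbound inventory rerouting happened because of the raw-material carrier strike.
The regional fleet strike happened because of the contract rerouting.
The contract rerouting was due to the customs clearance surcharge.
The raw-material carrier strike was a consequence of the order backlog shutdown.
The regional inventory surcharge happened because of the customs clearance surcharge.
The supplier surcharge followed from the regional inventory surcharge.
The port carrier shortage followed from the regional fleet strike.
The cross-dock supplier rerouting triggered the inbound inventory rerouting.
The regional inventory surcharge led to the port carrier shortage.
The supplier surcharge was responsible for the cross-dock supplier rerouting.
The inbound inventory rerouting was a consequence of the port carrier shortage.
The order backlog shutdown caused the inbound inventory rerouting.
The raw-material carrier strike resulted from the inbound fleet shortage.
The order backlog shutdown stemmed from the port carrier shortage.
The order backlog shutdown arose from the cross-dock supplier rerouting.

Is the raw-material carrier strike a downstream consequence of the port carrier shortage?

There is a causal chain: the port carrier shortage → the order backlog shutdown → the raw-material carrier strike.

Yes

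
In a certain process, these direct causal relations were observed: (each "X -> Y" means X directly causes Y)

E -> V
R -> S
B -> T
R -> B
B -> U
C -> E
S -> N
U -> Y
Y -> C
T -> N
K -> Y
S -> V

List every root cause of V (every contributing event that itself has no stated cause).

Tracing upstream from V: V ← S ← R.
A separate upstream branch: V ← E ← C ← Y ← K.
Each of those chain origins has no stated cause.

K, R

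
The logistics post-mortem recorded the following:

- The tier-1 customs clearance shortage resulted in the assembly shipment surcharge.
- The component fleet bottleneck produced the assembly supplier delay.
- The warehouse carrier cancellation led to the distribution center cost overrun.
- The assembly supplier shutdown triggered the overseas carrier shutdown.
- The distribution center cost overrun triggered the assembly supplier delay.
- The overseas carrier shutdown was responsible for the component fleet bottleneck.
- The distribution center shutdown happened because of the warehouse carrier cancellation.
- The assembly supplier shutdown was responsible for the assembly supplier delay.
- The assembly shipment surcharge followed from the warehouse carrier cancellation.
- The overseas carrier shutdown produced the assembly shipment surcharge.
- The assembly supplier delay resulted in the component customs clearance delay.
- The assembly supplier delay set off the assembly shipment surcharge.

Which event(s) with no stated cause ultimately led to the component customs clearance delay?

Tracing upstream from the component customs clearance delay: the component customs clearance delay ← the assembly supplier delay ← the distribution center cost overrun ← the warehouse carrier cancellation.
A separate upstream branch: the component customs clearance delay ← the assembly supplier delay ← the assembly supplier shutdown.
Each of those chain origins has no stated cause.

the assembly supplier shutdown, the warehouse carrier cancellation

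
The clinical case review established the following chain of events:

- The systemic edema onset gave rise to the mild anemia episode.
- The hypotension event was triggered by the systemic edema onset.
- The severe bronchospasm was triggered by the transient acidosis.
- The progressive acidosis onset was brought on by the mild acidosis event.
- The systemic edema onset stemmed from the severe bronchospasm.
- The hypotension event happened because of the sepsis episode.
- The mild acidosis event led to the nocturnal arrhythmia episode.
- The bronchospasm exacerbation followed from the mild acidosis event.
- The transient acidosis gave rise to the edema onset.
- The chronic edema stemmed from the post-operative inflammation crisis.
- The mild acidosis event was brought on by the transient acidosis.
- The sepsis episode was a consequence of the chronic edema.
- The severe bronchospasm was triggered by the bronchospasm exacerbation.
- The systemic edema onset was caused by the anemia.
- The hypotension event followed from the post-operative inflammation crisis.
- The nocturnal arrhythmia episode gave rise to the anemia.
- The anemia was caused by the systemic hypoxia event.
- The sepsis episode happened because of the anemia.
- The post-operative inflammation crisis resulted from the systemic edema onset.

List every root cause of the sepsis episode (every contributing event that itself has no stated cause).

the systemic hypoxia event, the transient acidosis

Tracing upstream from the sepsis episode: the sepsis episode ← the anemia ← the nocturnal arrhythmia episode ← the mild acidosis event ← the transient acidosis.
A separate upstream branch: the sepsis episode ← the anemia ← the systemic hypoxia event.
Each of those chain origins has no stated cause.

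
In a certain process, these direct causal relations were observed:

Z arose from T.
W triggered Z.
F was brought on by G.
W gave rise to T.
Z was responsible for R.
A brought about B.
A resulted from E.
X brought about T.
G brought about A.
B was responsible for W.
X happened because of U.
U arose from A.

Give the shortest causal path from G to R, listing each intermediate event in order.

G → A
A → B
B → W
W → Z
Z → R
Length: 5 steps.

G → A → B → W → Z → R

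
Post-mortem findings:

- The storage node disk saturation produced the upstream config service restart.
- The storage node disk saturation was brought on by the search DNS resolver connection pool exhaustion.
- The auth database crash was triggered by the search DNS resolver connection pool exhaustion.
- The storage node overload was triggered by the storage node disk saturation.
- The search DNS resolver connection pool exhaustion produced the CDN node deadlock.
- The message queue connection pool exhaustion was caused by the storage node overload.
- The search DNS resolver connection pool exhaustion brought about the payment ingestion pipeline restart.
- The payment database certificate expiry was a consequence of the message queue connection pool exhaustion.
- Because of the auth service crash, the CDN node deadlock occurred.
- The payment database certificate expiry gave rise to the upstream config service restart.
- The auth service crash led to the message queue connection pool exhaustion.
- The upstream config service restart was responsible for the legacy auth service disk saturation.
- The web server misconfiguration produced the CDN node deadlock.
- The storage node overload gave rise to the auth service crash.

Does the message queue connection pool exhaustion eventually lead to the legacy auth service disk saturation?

Yes

There is a causal chain: the message queue connection pool exhaustion → the payment database certificate expiry → the upstream config service restart → the legacy auth service disk saturation.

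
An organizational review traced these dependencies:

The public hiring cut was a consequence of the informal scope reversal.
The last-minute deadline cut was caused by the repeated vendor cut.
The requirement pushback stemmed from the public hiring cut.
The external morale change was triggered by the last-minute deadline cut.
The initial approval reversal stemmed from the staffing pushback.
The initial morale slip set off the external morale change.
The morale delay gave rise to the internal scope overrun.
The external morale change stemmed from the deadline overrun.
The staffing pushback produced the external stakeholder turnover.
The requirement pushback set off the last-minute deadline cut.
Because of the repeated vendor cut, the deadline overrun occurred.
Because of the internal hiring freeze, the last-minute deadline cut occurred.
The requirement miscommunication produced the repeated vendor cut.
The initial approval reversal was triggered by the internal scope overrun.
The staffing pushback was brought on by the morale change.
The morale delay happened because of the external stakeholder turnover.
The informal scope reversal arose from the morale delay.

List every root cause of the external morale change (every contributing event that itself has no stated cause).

Tracing upstream from the external morale change: the external morale change ← the last-minute deadline cut ← the requirement pushback ← the public hiring cut ← the informal scope reversal ← the morale delay ← the external stakeholder turnover ← the staffing pushback ← the morale change.
A separate upstream branch: the external morale change ← the deadline overrun ← the repeated vendor cut ← the requirement miscommunication.
A separate upstream branch: the external morale change ← the initial morale slip.
A separate upstream branch: the external morale change ← the last-minute deadline cut ← the internal hiring freeze.
Each of those chain origins has no stated cause.

the initial morale slip, the internal hiring freeze, the morale change, the requirement miscommunication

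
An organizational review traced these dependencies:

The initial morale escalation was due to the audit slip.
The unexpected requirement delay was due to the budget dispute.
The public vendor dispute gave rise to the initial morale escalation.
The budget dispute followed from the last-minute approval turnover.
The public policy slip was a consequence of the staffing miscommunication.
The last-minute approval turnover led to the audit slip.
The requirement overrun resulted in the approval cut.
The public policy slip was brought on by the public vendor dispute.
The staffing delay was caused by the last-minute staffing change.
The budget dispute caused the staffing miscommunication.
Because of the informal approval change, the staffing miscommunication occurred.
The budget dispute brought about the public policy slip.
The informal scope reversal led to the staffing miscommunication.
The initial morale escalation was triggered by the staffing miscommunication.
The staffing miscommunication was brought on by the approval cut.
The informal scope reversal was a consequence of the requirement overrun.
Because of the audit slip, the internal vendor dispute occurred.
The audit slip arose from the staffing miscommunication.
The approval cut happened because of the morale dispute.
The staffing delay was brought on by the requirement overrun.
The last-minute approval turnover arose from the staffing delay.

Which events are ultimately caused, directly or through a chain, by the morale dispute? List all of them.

the approval cut, the audit slip, the initial morale escalation, the internal vendor dispute, the public policy slip, the staffing miscommunication

Direct effects: the approval cut.
2 steps out: the staffing miscommunication.
3 steps out: the audit slip, the initial morale escalation, the public policy slip.
4 steps out: the internal vendor dispute.
Not reachable from it: the last-minute staffing change, the requirement overrun, the staffing delay, the informal scope reversal, the last-minute approval turnover, the public vendor dispute, the budget dispute, the informal approval change, the unexpected requirement delay.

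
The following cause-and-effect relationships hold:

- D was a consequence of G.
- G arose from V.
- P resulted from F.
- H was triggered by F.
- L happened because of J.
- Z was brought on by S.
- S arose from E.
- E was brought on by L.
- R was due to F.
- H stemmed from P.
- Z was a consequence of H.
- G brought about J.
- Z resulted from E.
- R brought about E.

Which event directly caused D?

Upstream contributors include V, but only G feeds directly into D.

G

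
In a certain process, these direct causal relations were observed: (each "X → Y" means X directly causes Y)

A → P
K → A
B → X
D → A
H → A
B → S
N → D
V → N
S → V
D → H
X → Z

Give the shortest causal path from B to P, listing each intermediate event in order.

B → S → V → N → D → A → P

B → S
S → V
V → N
N → D
D → A
A → P
Length: 6 steps.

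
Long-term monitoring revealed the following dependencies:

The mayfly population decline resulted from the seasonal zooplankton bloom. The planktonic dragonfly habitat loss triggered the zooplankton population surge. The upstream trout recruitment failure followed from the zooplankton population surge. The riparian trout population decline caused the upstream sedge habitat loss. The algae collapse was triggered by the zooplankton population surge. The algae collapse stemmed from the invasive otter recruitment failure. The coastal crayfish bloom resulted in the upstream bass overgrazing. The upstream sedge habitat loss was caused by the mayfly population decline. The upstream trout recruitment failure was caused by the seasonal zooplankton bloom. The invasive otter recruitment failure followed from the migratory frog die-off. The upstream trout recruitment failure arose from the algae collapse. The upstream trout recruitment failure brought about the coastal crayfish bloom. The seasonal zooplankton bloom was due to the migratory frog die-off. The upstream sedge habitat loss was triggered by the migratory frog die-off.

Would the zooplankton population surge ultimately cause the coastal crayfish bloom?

There is a causal chain: the zooplankton population surge → the upstream trout recruitment failure → the coastal crayfish bloom.

Yes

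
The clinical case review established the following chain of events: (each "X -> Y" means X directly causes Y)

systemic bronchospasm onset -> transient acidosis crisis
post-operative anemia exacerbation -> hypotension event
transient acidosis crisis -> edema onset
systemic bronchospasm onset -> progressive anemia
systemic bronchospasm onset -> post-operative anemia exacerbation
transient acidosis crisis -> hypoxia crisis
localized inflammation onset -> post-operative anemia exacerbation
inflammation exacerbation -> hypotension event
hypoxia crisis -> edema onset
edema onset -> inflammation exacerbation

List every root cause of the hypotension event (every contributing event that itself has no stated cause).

Tracing upstream from the hypotension event: the hypotension event ← the post-operative anemia exacerbation ← the systemic bronchospasm onset.
A separate upstream branch: the hypotension event ← the post-operative anemia exacerbation ← the localized inflammation onset.
Each of those chain origins has no stated cause.

the localized inflammation onset, the systemic bronchospasm onset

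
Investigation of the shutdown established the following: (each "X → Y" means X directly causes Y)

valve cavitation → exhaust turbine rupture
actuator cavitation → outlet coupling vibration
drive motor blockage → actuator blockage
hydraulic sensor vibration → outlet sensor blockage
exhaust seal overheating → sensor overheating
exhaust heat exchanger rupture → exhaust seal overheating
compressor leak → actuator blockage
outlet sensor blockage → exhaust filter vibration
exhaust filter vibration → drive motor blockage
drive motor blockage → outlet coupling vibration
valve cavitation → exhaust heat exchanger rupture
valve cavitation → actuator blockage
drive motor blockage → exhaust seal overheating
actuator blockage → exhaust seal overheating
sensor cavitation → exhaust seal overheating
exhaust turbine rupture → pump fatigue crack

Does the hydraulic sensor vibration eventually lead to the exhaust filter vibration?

There is a causal chain: the hydraulic sensor vibration → the outlet sensor blockage → the exhaust filter vibration.

Yes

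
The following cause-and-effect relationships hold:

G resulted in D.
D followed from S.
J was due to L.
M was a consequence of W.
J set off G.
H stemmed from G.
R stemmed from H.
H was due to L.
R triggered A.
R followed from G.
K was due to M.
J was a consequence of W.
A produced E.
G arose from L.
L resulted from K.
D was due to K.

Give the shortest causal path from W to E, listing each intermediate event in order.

W → J
J → G
G → R
R → A
A → E
Length: 5 steps.

W → J → G → R → A → E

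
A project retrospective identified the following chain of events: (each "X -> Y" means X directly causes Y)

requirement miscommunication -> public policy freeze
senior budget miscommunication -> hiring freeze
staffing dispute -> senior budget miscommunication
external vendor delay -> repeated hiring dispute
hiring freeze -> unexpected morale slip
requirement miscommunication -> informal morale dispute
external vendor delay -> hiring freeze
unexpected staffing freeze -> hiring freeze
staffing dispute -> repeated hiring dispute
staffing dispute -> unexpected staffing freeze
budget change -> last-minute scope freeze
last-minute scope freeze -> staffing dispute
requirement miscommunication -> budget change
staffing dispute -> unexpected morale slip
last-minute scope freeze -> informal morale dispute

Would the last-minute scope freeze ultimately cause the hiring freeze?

There is a causal chain: the last-minute scope freeze → the staffing dispute → the unexpected staffing freeze → the hiring freeze.

Yes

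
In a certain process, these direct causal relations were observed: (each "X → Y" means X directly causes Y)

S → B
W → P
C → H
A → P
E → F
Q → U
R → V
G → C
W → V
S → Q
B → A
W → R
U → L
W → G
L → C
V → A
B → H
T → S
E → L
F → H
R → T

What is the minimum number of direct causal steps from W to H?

Shortest chain: W → G → C → H.

3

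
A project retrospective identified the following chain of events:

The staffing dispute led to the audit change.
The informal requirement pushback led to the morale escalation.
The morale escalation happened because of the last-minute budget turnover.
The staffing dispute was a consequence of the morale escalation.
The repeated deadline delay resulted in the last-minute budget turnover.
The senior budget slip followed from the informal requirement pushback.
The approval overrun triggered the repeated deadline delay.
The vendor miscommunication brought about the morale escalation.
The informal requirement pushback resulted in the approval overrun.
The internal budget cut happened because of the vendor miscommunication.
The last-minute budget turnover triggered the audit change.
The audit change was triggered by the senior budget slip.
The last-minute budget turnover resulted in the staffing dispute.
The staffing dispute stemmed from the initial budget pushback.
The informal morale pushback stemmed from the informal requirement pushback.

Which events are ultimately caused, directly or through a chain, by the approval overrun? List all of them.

the audit change, the last-minute budget turnover, the morale escalation, the repeated deadline delay, the staffing dispute

Direct effects: the repeated deadline delay.
2 steps out: the last-minute budget turnover.
3 steps out: the morale escalation, the staffing dispute, the audit change.
Not reachable from it: the vendor miscommunication, the internal budget cut, the informal requirement pushback, the senior budget slip, the initial budget pushback, the informal morale pushback.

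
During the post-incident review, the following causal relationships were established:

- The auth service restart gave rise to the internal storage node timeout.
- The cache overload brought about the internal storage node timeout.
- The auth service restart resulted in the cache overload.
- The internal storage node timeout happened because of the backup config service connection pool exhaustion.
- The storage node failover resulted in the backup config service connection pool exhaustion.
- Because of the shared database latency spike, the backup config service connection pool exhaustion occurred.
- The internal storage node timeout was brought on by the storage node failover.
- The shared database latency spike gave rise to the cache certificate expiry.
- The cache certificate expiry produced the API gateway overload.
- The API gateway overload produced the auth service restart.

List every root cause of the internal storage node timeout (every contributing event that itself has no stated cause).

the shared database latency spike, the storage node failover

Tracing upstream from the internal storage node timeout: the internal storage node timeout ← the backup config service connection pool exhaustion ← the shared database latency spike.
A separate upstream branch: the internal storage node timeout ← the storage node failover.
Each of those chain origins has no stated cause.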